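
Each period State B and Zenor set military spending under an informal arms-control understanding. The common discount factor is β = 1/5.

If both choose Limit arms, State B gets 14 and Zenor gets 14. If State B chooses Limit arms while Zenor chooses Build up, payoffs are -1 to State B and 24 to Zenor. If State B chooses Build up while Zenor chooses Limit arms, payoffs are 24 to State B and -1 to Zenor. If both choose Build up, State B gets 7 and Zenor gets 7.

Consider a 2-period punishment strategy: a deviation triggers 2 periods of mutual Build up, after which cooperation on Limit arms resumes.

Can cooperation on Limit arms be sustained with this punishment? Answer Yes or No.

Comparing payoff streams over the 3 periods until play realigns: cooperate → 14(1+β+…+β^2); deviate → 24 + 7(β+…+β^2).
Cooperation is sustained iff (14−7)(β+…+β^2) ≥ 24−14.
β+…+β^2 = 1/5·(1−(1/5)^2)/(1−1/5) = 0.2400, and (24−14)/(14−7) = 1.4286.
0.2400 < 1.4286, so cooperation is not sustainable.

No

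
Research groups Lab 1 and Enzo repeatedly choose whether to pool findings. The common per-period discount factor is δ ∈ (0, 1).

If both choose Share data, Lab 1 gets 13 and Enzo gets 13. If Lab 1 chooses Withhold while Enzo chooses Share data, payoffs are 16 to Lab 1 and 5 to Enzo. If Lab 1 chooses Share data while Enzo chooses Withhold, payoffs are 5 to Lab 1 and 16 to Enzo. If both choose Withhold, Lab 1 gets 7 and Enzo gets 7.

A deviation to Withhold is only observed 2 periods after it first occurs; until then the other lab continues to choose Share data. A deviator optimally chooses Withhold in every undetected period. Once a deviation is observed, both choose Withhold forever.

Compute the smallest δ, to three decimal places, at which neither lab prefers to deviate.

0.577

Deviating for the 2 undetected periods gains 16−13 = 3 per period over cooperation, then loses 13−7 = 6 per period forever once punishment starts.
Gain: 3(1 + δ + … + δ^1); loss: 6·δ^2/(1−δ).
No profitable deviation ⇔ 3(1−δ^2) ≤ 6·δ^2, i.e. δ^2 ≥ 3/(3+6) = 1/3.
Hence δ ≥ (1/3)^(1/2) ≈ 0.577.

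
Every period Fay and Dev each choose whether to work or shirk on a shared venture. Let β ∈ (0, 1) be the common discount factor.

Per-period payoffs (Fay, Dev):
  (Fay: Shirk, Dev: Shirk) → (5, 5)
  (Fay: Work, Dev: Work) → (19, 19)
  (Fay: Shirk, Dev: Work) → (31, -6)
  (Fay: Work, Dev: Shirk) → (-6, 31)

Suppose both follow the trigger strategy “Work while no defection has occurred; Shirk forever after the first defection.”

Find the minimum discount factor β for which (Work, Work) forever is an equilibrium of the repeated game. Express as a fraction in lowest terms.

Under grim trigger the critical discount factor is (T−C)/(T−P) with T = 31, C = 19, P = 5.
β* = (31−19)/(31−5) = 12/26 = 6/13.

6/13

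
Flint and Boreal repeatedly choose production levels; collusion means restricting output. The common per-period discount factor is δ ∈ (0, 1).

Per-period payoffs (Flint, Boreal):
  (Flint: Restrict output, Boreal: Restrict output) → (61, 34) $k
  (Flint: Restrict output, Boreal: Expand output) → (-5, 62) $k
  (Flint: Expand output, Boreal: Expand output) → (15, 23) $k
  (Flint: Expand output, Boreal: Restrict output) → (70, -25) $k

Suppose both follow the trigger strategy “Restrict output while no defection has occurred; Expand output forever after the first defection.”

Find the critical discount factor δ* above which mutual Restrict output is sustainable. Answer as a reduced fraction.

28/39

Flint's threshold: (70−61)/(70−15) = 9/55.
Boreal's threshold: (62−34)/(62−23) = 28/39.
9/55 < 28/39, so Boreal binds and δ* = 28/39.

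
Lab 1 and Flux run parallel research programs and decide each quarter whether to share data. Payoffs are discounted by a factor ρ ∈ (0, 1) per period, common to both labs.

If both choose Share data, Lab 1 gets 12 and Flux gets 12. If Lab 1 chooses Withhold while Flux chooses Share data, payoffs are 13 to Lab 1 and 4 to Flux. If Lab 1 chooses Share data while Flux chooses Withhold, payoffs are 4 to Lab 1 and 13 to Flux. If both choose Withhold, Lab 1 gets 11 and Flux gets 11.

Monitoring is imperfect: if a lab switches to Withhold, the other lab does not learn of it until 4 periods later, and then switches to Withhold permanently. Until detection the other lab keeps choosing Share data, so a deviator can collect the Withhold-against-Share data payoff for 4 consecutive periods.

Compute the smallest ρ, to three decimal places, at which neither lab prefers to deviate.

A deviator earns 13 for 4 periods, then 11 forever; cooperating earns 12 forever. Multiplying the IC by (1−ρ):
12 ≥ 13(1−ρ^4) + 11ρ^4, so 2·ρ^4 ≥ 1 and ρ^4 ≥ 1/2.
ρ ≥ (1/2)^(1/4) ≈ 0.841.

0.841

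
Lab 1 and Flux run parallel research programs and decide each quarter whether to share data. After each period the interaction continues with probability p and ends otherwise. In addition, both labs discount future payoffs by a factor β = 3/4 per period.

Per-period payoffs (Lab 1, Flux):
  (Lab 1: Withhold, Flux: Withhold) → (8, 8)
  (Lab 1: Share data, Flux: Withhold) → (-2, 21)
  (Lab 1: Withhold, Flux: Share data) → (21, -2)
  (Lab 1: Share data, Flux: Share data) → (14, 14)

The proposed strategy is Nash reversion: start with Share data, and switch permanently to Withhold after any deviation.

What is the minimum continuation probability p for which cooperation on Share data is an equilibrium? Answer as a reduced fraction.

28/39

With continuation probability p and discount β, the effective per-period discount factor is βp.
Grim-trigger IC: βp ≥ (21−14)/(21−8) = 7/13.
So p ≥ (7/13)/(3/4) = 28/39.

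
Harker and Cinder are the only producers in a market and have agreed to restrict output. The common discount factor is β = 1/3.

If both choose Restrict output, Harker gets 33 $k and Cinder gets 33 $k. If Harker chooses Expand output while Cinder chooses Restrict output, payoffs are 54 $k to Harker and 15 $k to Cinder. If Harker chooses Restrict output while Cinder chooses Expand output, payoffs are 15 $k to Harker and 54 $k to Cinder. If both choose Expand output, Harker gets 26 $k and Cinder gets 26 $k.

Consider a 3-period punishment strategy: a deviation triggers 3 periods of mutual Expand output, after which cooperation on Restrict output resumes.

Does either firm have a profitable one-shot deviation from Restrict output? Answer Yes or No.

Yes

A one-shot deviation gives 54 now, then 26 for 3 periods, then back to 33.
Gain from deviating: (54−33) today; loss: (33−26) in each of the next 3 periods.
No-deviation condition: (33−26)(β+…+β^3) ≥ 54−33, i.e. β+…+β^3 ≥ 3.
At β = 1/3: β+…+β^3 = 0.4815 < 3.0000.
So cooperation is not sustainable.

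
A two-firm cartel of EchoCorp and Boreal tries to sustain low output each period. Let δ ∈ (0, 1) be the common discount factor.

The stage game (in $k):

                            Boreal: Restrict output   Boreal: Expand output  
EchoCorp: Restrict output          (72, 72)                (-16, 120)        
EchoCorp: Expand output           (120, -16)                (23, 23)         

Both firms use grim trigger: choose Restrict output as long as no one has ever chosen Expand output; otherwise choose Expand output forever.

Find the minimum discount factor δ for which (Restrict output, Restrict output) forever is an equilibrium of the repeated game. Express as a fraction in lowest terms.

Cooperation forever yields 72 each period: 72/(1−δ).
Deviating yields 120 once, then 23 forever: 120 + 23δ/(1−δ).
No profitable deviation requires 72/(1−δ) ≥ 120 + 23δ/(1−δ).
Multiplying by (1−δ): 72 ≥ 120(1−δ) + 23δ = 120 − 97δ.
So 97δ ≥ 48, i.e. δ ≥ 48/97.

48/97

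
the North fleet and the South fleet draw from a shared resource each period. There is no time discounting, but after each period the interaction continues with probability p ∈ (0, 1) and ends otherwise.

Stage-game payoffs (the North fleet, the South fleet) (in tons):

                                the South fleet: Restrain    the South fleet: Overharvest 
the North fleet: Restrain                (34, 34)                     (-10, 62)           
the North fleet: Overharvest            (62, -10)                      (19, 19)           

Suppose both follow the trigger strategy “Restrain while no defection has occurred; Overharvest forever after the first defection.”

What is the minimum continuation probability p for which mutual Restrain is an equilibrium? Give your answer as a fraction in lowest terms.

Expected cooperation value is 34 + p·34 + p²·34 + … = 34/(1−p); deviation gives 62 + p·19/(1−p).
34 ≥ 62(1−p) + 19p ⇒ 43p ≥ 28 ⇒ p ≥ 28/43.

28/43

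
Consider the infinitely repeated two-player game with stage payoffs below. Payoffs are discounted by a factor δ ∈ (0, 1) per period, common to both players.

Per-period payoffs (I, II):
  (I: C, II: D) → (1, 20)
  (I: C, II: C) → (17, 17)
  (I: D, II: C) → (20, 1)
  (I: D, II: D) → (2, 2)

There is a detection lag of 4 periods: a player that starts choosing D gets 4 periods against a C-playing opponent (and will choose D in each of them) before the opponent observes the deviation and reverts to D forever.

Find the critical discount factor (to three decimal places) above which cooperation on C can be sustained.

The best deviation is to choose D for all 4 undetected periods, earning 20 each, then 2 forever once detected.
Deviation value: 20(1−δ^4)/(1−δ) + 2δ^4/(1−δ); cooperation value: 17/(1−δ).
IC: 17 ≥ 20(1−δ^4) + 2δ^4 = 20 − 18δ^4.
So δ^4 ≥ 3/18 = 1/6, giving δ ≥ (1/6)^(1/4) ≈ 0.639.

0.639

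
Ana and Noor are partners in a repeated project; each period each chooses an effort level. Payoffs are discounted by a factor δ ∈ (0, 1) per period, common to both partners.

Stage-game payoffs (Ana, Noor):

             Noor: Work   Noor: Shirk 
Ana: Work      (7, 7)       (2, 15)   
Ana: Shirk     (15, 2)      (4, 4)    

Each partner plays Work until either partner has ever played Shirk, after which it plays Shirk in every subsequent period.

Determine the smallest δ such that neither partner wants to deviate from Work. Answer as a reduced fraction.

One-period gain from deviating is 15 − 7 = 8. The loss is 7 − 4 = 3 in every subsequent period, with present value 3·δ/(1−δ).
Deviation is unprofitable when 3·δ/(1−δ) ≥ 8, i.e. δ/(1−δ) ≥ 8/3.
Equivalently δ ≥ 8/(8+3) = 8/11.

8/11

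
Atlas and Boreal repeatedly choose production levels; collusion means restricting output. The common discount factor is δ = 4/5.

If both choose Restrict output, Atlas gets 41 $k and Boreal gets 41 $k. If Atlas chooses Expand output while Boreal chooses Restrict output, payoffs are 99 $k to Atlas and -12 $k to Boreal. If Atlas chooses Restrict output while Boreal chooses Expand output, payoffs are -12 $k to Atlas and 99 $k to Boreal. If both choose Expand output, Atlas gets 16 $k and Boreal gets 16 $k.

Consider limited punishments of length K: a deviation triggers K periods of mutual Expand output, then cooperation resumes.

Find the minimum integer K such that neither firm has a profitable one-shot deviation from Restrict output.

IC: δ(1−δ^K)/(1−δ) ≥ (99−41)/(41−16) = 58/25.
With δ = 4/5: need 1 − δ^K ≥ 58/25·(1−4/5)/(4/5), i.e. δ^K ≤ 0.4200.
Since (4/5)^3 = 0.5120 and (4/5)^4 = 0.4096, the smallest such K is 4.

4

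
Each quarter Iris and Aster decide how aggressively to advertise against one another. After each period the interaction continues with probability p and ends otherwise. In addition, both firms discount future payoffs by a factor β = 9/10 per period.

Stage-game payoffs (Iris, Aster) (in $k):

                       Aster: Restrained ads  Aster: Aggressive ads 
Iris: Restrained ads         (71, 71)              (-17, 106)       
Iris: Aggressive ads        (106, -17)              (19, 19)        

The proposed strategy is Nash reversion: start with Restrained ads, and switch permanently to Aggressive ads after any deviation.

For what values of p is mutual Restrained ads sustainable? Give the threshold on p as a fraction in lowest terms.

350/783

With continuation probability p and discount β, the effective per-period discount factor is βp.
Grim-trigger IC: βp ≥ (106−71)/(106−19) = 35/87.
So p ≥ (35/87)/(9/10) = 350/783.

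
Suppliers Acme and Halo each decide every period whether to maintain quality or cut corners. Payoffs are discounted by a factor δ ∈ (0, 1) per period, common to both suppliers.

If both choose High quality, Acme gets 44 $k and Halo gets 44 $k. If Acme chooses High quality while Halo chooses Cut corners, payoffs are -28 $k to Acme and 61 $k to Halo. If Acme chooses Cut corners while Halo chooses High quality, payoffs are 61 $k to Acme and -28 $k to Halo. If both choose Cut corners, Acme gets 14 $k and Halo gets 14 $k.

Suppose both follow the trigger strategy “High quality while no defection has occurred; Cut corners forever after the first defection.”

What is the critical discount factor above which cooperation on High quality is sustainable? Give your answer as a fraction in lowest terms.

17/47

Under grim trigger the critical discount factor is (T−C)/(T−P) with T = 61, C = 44, P = 14.
δ* = (61−44)/(61−14) = 17/47.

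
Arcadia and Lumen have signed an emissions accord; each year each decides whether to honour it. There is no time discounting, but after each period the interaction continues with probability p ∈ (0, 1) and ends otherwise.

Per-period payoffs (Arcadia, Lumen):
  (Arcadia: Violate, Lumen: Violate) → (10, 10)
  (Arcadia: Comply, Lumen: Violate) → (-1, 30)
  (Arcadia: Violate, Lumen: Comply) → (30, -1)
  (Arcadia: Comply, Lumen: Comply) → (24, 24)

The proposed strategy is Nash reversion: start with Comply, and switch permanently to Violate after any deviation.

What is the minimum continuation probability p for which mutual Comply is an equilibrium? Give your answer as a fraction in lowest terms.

With no time discounting, the continuation probability p plays the role of the discount factor.
Grim-trigger IC: 24/(1−p) ≥ 30 + 10p/(1−p) ⇒ p ≥ (30−24)/(30−10) = 3/10.

3/10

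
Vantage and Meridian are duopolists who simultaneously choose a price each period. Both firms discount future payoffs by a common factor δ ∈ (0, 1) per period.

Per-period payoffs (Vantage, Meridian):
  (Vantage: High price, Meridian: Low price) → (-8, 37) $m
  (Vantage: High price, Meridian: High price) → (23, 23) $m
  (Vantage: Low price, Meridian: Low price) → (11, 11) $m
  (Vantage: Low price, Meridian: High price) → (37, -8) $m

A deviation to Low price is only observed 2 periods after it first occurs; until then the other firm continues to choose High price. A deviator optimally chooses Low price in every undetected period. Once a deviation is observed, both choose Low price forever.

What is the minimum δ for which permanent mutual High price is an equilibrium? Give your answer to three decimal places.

0.734

The best deviation is to choose Low price for all 2 undetected periods, earning 37 each, then 11 forever once detected.
Deviation value: 37(1−δ^2)/(1−δ) + 11δ^2/(1−δ); cooperation value: 23/(1−δ).
IC: 23 ≥ 37(1−δ^2) + 11δ^2 = 37 − 26δ^2.
So δ^2 ≥ 14/26 = 7/13, giving δ ≥ (7/13)^(1/2) ≈ 0.734.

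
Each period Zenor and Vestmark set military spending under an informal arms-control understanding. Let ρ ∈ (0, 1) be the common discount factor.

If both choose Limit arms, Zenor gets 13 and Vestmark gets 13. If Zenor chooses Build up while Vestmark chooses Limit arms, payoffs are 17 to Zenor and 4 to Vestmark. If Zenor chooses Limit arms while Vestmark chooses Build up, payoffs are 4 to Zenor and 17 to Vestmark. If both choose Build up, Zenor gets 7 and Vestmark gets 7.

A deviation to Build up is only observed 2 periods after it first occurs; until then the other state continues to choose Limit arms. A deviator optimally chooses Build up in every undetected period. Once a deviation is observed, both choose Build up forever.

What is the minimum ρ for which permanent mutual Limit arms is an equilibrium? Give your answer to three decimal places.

0.632

A deviator earns 17 for 2 periods, then 7 forever; cooperating earns 13 forever. Multiplying the IC by (1−ρ):
13 ≥ 17(1−ρ^2) + 7ρ^2, so 10·ρ^2 ≥ 4 and ρ^2 ≥ 2/5.
ρ ≥ (2/5)^(1/2) ≈ 0.632.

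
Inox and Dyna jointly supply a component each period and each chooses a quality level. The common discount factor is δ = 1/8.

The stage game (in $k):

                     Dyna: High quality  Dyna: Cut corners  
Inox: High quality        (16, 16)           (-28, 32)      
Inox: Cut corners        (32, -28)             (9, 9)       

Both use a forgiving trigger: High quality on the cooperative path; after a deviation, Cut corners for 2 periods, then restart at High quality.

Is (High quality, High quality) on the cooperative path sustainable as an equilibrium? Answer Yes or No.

No

Comparing payoff streams over the 3 periods until play realigns: cooperate → 16(1+δ+…+δ^2); deviate → 32 + 9(δ+…+δ^2).
Cooperation is sustained iff (16−9)(δ+…+δ^2) ≥ 32−16.
δ+…+δ^2 = 1/8·(1−(1/8)^2)/(1−1/8) = 0.1406, and (32−16)/(16−9) = 2.2857.
0.1406 < 2.2857, so cooperation is not sustainable.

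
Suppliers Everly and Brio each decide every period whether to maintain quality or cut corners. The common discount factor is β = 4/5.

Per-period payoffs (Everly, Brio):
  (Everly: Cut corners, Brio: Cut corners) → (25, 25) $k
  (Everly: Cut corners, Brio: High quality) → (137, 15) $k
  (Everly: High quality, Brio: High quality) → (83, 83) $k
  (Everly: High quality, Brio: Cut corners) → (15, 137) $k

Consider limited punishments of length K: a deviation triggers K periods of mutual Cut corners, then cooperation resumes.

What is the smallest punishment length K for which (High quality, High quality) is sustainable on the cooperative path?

2

Need Σ_{k=1}^{K} β^k ≥ (137−83)/(83−25) = 0.9310 at β = 4/5.
At K = 1 the sum is 0.8000 < 0.9310; at K = 2 it is 1.4400 ≥ 0.9310.
So the minimum punishment length is K = 2.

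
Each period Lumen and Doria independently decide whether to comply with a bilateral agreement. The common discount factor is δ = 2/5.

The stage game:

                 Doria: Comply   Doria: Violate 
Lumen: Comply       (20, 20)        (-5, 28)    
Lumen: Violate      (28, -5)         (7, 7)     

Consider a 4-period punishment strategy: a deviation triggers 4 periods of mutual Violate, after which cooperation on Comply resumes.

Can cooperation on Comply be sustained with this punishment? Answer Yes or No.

Yes

IC: δ+…+δ^4 ≥ (28−20)/(20−7) = 8/13.
At δ = 2/5: partial sum = 0.6496 ≥ 0.6154. Cooperation sustainable.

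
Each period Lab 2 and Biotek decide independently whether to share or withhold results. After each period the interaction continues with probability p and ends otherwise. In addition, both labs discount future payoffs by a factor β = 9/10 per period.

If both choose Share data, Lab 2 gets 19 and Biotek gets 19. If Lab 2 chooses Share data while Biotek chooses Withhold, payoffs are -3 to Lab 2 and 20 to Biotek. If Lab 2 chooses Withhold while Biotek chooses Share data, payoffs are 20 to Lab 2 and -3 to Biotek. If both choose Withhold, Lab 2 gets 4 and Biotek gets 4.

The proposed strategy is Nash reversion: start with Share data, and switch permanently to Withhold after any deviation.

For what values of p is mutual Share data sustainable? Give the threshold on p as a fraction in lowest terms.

5/72

Expected continuation weight on next period's payoff is β·p = 9/10·p, which plays the role of the discount factor.
Cooperation requires 9/10·p ≥ (20−19)/(20−4) = 1/16, hence p ≥ 5/72.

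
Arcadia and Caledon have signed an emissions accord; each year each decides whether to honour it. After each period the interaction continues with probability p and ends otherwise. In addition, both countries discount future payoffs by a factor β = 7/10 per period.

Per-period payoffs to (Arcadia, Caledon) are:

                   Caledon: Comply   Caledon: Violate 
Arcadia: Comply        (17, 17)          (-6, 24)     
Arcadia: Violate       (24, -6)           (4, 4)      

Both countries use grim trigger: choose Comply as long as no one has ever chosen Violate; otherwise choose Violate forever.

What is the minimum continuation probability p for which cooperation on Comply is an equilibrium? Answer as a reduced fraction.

1/2

With continuation probability p and discount β, the effective per-period discount factor is βp.
Grim-trigger IC: βp ≥ (24−17)/(24−4) = 7/20.
So p ≥ (7/20)/(7/10) = 1/2.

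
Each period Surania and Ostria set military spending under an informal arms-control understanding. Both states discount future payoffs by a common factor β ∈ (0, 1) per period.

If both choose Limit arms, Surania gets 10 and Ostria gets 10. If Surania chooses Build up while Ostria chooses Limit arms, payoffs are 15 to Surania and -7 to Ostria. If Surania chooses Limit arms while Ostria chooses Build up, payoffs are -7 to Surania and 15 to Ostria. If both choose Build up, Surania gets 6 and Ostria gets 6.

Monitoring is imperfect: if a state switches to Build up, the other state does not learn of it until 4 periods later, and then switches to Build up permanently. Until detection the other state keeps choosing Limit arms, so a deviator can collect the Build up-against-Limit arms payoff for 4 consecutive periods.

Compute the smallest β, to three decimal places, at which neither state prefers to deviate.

A deviator earns 15 for 4 periods, then 6 forever; cooperating earns 10 forever. Multiplying the IC by (1−β):
10 ≥ 15(1−β^4) + 6β^4, so 9·β^4 ≥ 5 and β^4 ≥ 5/9.
β ≥ (5/9)^(1/4) ≈ 0.863.

0.863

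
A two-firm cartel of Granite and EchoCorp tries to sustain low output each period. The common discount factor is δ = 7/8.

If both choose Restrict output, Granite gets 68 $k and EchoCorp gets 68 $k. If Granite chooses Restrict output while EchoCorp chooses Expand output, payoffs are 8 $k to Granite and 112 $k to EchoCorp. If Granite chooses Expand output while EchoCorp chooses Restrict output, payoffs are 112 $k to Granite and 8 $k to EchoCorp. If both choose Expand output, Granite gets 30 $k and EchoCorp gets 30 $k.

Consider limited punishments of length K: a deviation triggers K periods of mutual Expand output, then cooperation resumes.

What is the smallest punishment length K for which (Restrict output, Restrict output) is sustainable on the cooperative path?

2

No profitable deviation requires (68−30)(δ+…+δ^K) ≥ 112−68, i.e. δ+…+δ^K ≥ 22/19 ≈ 1.1579.
With δ = 7/8, the partial sums are K=1: 0.8750, K=2: 1.6406.
K = 2 is the first length at which the sum reaches 1.1579.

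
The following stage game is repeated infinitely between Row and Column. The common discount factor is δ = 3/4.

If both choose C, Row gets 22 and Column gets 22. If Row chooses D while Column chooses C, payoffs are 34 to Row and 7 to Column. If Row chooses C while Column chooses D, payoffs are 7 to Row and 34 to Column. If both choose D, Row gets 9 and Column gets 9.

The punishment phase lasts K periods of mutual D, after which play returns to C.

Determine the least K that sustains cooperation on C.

IC: δ(1−δ^K)/(1−δ) ≥ (34−22)/(22−9) = 12/13.
With δ = 3/4: need 1 − δ^K ≥ 12/13·(1−3/4)/(3/4), i.e. δ^K ≤ 0.6923.
Since (3/4)^1 = 0.7500 and (3/4)^2 = 0.5625, the smallest such K is 2.

2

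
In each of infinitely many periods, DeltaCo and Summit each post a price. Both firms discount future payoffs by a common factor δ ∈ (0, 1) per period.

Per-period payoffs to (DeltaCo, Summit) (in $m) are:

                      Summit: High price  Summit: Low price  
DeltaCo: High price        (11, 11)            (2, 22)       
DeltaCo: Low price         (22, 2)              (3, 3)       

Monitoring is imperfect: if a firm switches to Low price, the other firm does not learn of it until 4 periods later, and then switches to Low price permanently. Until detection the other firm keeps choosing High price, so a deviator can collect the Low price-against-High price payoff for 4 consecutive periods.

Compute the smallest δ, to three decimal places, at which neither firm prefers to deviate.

A deviator earns 22 for 4 periods, then 3 forever; cooperating earns 11 forever. Multiplying the IC by (1−δ):
11 ≥ 22(1−δ^4) + 3δ^4, so 19·δ^4 ≥ 11 and δ^4 ≥ 11/19.
δ ≥ (11/19)^(1/4) ≈ 0.872.

0.872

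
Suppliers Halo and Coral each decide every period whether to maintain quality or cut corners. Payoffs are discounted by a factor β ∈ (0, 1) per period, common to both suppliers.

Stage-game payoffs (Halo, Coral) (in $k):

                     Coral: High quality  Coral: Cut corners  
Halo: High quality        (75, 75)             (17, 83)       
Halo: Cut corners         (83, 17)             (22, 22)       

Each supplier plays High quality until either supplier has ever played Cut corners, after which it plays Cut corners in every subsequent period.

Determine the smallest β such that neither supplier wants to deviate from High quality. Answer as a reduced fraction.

Cooperation forever yields 75 each period: 75/(1−β).
Deviating yields 83 once, then 22 forever: 83 + 22β/(1−β).
No profitable deviation requires 75/(1−β) ≥ 83 + 22β/(1−β).
Multiplying by (1−β): 75 ≥ 83(1−β) + 22β = 83 − 61β.
So 61β ≥ 8, i.e. β ≥ 8/61.

8/61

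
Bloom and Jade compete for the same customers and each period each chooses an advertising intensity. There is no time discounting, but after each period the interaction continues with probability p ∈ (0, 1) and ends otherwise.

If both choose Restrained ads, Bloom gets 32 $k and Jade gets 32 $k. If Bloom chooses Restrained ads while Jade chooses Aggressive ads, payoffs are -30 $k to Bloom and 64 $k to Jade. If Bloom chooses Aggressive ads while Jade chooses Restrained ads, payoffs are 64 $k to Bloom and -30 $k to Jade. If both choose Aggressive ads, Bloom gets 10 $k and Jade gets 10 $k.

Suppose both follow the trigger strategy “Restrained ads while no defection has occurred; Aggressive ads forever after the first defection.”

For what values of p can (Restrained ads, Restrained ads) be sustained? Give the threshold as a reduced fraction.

With no time discounting, the continuation probability p plays the role of the discount factor.
Grim-trigger IC: 32/(1−p) ≥ 64 + 10p/(1−p) ⇒ p ≥ (64−32)/(64−10) = 16/27.

16/27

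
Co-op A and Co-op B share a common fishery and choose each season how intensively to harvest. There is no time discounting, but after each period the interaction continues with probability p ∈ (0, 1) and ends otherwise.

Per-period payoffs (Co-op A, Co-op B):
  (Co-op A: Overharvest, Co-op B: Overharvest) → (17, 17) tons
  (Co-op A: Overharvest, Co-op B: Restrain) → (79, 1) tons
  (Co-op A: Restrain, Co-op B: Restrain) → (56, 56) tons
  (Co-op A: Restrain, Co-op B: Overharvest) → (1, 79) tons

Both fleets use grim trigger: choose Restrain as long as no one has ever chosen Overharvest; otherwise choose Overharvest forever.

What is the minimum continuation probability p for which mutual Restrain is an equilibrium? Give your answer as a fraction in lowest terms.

Expected cooperation value is 56 + p·56 + p²·56 + … = 56/(1−p); deviation gives 79 + p·17/(1−p).
56 ≥ 79(1−p) + 17p ⇒ 62p ≥ 23 ⇒ p ≥ 23/62.

23/62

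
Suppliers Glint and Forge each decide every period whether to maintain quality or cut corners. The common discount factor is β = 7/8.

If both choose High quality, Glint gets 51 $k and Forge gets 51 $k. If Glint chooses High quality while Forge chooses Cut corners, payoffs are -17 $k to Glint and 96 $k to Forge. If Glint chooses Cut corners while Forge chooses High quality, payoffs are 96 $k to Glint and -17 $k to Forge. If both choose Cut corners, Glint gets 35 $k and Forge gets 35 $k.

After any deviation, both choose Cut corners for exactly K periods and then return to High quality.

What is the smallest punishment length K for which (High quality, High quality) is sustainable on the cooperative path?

4

No profitable deviation requires (51−35)(β+…+β^K) ≥ 96−51, i.e. β+…+β^K ≥ 45/16 ≈ 2.8125.
With β = 7/8, the partial sums are K=1: 0.8750, K=2: 1.6406, K=3: 2.3105, K=4: 2.8967.
K = 4 is the first length at which the sum reaches 2.8125.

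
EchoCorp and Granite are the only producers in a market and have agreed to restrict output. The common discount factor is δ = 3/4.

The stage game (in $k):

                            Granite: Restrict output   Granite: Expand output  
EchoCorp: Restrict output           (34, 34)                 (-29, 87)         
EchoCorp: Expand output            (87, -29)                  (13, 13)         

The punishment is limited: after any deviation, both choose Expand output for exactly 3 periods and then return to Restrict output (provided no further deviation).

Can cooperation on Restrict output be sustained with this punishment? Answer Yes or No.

No

A one-shot deviation gives 87 now, then 13 for 3 periods, then back to 34.
Gain from deviating: (87−34) today; loss: (34−13) in each of the next 3 periods.
No-deviation condition: (34−13)(δ+…+δ^3) ≥ 87−34, i.e. δ+…+δ^3 ≥ 53/21.
At δ = 3/4: δ+…+δ^3 = 1.7344 < 2.5238.
So cooperation is not sustainable.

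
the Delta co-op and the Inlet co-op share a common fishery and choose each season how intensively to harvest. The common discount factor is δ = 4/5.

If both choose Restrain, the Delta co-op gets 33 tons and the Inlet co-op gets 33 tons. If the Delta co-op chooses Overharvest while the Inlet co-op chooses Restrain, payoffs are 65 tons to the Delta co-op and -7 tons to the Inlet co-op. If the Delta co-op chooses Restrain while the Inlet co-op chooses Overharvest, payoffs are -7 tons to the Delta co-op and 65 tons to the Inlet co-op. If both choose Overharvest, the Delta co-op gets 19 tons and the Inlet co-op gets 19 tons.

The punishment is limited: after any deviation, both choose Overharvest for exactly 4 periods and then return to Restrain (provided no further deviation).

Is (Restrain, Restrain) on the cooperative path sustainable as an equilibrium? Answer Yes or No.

Yes

IC: δ+…+δ^4 ≥ (65−33)/(33−19) = 16/7.
At δ = 4/5: partial sum = 2.3616 ≥ 2.2857. Cooperation sustainable.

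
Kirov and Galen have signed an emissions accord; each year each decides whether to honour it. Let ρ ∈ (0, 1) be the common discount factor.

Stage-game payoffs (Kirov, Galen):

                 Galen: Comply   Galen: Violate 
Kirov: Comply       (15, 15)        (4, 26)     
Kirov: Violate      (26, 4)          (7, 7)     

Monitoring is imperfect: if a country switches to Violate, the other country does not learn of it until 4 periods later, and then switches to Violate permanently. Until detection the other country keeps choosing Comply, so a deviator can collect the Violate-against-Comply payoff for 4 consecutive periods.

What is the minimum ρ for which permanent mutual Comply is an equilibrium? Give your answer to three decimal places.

0.872

A deviator earns 26 for 4 periods, then 7 forever; cooperating earns 15 forever. Multiplying the IC by (1−ρ):
15 ≥ 26(1−ρ^4) + 7ρ^4, so 19·ρ^4 ≥ 11 and ρ^4 ≥ 11/19.
ρ ≥ (11/19)^(1/4) ≈ 0.872.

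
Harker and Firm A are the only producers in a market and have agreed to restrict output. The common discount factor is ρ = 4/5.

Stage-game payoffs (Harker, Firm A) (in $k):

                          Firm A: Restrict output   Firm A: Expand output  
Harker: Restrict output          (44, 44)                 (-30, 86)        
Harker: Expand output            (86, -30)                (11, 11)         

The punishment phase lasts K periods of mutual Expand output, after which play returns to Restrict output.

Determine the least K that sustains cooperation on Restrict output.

2

IC: ρ(1−ρ^K)/(1−ρ) ≥ (86−44)/(44−11) = 14/11.
With ρ = 4/5: need 1 − ρ^K ≥ 14/11·(1−4/5)/(4/5), i.e. ρ^K ≤ 0.6818.
Since (4/5)^1 = 0.8000 and (4/5)^2 = 0.6400, the smallest such K is 2.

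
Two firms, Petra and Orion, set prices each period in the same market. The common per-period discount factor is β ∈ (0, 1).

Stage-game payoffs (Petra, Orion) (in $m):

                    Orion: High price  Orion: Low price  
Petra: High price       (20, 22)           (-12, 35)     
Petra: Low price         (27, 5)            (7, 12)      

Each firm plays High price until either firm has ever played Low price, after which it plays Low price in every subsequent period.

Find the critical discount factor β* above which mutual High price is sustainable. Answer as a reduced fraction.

13/23

For Petra: deviation gain 27−20 = 7, per-period punishment loss 20−7 = 13. IC gives β ≥ 7/20.
For Orion: gain 13, loss 10 per period, so β ≥ 13/23.
The tighter constraint is Orion's, so cooperation needs β ≥ 13/23.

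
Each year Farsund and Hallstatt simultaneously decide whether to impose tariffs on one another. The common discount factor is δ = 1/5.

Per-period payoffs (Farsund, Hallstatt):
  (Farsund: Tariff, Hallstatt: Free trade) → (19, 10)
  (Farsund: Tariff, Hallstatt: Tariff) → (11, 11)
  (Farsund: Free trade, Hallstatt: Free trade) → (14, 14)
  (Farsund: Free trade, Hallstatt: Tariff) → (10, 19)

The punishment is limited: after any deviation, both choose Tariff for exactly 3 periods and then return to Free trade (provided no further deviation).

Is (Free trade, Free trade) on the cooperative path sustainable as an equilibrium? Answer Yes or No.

Comparing payoff streams over the 4 periods until play realigns: cooperate → 14(1+δ+…+δ^3); deviate → 19 + 11(δ+…+δ^3).
Cooperation is sustained iff (14−11)(δ+…+δ^3) ≥ 19−14.
δ+…+δ^3 = 1/5·(1−(1/5)^3)/(1−1/5) = 0.2480, and (19−14)/(14−11) = 1.6667.
0.2480 < 1.6667, so cooperation is not sustainable.

No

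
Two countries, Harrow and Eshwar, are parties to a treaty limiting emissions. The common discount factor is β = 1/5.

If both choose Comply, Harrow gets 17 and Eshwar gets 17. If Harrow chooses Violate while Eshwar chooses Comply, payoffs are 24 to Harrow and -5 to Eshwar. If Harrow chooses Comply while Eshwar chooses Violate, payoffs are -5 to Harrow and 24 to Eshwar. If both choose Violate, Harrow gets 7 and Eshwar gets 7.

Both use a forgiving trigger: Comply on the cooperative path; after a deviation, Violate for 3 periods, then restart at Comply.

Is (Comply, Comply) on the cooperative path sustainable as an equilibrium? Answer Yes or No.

Comparing payoff streams over the 4 periods until play realigns: cooperate → 17(1+β+…+β^3); deviate → 24 + 7(β+…+β^3).
Cooperation is sustained iff (17−7)(β+…+β^3) ≥ 24−17.
β+…+β^3 = 1/5·(1−(1/5)^3)/(1−1/5) = 0.2480, and (24−17)/(17−7) = 0.7000.
0.2480 < 0.7000, so cooperation is not sustainable.

No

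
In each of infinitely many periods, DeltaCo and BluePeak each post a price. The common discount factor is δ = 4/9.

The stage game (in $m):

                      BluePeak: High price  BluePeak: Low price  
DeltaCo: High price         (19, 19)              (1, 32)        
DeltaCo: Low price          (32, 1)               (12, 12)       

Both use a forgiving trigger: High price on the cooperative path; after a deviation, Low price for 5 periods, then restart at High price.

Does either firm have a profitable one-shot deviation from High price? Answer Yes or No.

Yes

Comparing payoff streams over the 6 periods until play realigns: cooperate → 19(1+δ+…+δ^5); deviate → 32 + 12(δ+…+δ^5).
Cooperation is sustained iff (19−12)(δ+…+δ^5) ≥ 32−19.
δ+…+δ^5 = 4/9·(1−(4/9)^5)/(1−4/9) = 0.7861, and (32−19)/(19−12) = 1.8571.
0.7861 < 1.8571, so cooperation is not sustainable.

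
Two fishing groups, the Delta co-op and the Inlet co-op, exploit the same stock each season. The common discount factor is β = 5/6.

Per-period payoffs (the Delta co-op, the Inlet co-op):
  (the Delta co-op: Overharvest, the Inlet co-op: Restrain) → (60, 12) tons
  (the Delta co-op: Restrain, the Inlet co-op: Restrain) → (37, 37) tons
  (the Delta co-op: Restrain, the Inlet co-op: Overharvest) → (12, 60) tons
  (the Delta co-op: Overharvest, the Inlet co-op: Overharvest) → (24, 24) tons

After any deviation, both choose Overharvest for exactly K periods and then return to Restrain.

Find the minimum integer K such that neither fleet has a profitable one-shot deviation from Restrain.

3

No profitable deviation requires (37−24)(β+…+β^K) ≥ 60−37, i.e. β+…+β^K ≥ 23/13 ≈ 1.7692.
With β = 5/6, the partial sums are K=1: 0.8333, K=2: 1.5278, K=3: 2.1065.
K = 3 is the first length at which the sum reaches 1.7692.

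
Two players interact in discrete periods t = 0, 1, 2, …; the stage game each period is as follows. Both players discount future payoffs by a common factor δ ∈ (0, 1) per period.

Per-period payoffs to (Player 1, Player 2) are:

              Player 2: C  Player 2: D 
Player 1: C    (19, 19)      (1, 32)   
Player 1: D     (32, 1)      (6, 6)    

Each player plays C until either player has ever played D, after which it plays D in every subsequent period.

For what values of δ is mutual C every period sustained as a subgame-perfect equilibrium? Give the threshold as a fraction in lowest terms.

1/2

Under grim trigger the critical discount factor is (T−C)/(T−P) with T = 32, C = 19, P = 6.
δ* = (32−19)/(32−6) = 13/26 = 1/2.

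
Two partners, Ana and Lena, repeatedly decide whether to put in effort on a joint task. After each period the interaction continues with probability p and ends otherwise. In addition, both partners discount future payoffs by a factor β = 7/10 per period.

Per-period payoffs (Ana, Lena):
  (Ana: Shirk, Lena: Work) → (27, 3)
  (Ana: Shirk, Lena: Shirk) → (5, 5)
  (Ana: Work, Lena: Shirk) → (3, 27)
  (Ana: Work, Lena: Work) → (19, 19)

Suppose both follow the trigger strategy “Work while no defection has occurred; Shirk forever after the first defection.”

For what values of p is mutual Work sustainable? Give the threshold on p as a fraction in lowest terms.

With continuation probability p and discount β, the effective per-period discount factor is βp.
Grim-trigger IC: βp ≥ (27−19)/(27−5) = 4/11.
So p ≥ (4/11)/(7/10) = 40/77.

40/77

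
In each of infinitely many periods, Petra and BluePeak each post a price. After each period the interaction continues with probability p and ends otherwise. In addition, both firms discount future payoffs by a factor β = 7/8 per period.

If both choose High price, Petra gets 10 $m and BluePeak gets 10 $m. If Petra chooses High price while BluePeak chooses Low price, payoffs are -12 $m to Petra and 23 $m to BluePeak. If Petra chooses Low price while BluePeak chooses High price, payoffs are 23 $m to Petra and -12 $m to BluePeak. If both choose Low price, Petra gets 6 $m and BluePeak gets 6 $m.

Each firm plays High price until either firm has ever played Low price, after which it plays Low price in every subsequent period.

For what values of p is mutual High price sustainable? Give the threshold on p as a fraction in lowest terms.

104/119

With continuation probability p and discount β, the effective per-period discount factor is βp.
Grim-trigger IC: βp ≥ (23−10)/(23−6) = 13/17.
So p ≥ (13/17)/(7/8) = 104/119.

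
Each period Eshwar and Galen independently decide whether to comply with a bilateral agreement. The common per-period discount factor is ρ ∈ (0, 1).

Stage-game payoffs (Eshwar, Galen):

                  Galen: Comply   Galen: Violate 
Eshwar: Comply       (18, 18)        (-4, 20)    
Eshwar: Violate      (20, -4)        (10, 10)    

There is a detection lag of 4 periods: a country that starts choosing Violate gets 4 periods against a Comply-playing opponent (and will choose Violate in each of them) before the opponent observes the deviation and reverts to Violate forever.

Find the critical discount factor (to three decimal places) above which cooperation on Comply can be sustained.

A deviator earns 20 for 4 periods, then 10 forever; cooperating earns 18 forever. Multiplying the IC by (1−ρ):
18 ≥ 20(1−ρ^4) + 10ρ^4, so 10·ρ^4 ≥ 2 and ρ^4 ≥ 1/5.
ρ ≥ (1/5)^(1/4) ≈ 0.669.

0.669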